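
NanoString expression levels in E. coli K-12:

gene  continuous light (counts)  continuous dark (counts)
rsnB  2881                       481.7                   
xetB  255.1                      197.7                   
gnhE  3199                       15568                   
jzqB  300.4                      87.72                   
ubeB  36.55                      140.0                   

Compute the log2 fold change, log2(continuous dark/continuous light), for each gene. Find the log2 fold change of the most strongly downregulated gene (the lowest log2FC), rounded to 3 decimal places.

-2.580

log2(481.7/2881) = -2.580  (rsnB)
log2(197.7/255.1) = -0.368  (xetB)
log2(15568/3199) = 2.283  (gnhE)
log2(87.72/300.4) = -1.776  (jzqB)
log2(140.0/36.55) = 1.937  (ubeB)
rsnB is most strongly downregulated.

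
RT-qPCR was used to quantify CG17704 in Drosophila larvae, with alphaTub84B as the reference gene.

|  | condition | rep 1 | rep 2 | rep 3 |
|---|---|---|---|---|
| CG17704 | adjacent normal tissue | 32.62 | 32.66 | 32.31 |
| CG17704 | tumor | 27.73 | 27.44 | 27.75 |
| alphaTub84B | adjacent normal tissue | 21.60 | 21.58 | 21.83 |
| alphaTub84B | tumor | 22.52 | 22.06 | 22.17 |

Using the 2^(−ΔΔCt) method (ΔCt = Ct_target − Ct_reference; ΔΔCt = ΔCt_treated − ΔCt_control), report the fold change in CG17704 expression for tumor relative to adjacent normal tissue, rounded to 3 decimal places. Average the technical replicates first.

Mean Ct: CG17704 adjacent normal tissue 32.530; CG17704 tumor 27.640; alphaTub84B adjacent normal tissue 21.670; alphaTub84B tumor 22.250
ΔCt(adjacent normal tissue) = 32.530 − 21.670 = 10.860
ΔCt(tumor) = 27.640 − 22.250 = 5.390
ΔΔCt = 5.390 − 10.860 = -5.470
Fold change = 2^(−(-5.470)) = 2^5.470 = 44.3235

44.324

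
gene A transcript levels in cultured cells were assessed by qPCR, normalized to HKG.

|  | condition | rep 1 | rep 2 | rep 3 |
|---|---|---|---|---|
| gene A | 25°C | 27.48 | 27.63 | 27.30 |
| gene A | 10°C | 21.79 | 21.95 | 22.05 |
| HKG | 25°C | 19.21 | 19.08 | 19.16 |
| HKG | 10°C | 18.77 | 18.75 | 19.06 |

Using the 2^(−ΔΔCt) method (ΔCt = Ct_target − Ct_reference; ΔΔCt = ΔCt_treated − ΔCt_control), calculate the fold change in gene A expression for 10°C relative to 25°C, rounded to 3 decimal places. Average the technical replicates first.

38.055

Mean Ct: gene A 25°C 27.470; gene A 10°C 21.930; HKG 25°C 19.150; HKG 10°C 18.860
ΔCt(25°C) = 27.470 − 19.150 = 8.320
ΔCt(10°C) = 21.930 − 18.860 = 3.070
ΔΔCt = 3.070 − 8.320 = -5.250
Fold change = 2^(−(-5.250)) = 2^5.250 = 38.0546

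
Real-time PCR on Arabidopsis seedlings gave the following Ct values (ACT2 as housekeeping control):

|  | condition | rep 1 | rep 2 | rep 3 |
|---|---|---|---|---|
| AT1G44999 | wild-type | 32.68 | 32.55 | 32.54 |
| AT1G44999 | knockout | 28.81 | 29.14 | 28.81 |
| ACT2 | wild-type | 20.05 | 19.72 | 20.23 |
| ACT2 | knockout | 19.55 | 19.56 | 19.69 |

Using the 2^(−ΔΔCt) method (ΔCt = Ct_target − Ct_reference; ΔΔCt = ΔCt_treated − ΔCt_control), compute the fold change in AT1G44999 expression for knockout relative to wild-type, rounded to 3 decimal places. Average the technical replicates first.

Mean Ct: AT1G44999 wild-type 32.590; AT1G44999 knockout 28.920; ACT2 wild-type 20.000; ACT2 knockout 19.600
ΔCt(wild-type) = 32.590 − 20.000 = 12.590
ΔCt(knockout) = 28.920 − 19.600 = 9.320
ΔΔCt = 9.320 − 12.590 = -3.270
Fold change = 2^(−(-3.270)) = 2^3.270 = 9.6465

9.646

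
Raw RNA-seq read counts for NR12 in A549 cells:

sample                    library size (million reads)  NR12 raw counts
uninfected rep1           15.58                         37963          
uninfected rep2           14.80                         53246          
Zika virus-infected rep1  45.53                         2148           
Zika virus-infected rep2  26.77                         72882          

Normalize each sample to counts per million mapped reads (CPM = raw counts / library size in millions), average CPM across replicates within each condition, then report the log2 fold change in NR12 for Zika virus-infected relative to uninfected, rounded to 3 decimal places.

-1.123

CPM(uninfected rep1) = 37963 / 15.58 = 2436.6496
CPM(uninfected rep2) = 53246 / 14.80 = 3597.7027
CPM(Zika virus-infected rep1) = 2148 / 45.53 = 47.1777
CPM(Zika virus-infected rep2) = 72882 / 26.77 = 2722.5252
mean CPM(uninfected) = 3017.1761; mean CPM(Zika virus-infected) = 1384.8514
Fold change = 1384.8514 / 3017.1761 = 0.45899
log2(0.45899) = -1.1235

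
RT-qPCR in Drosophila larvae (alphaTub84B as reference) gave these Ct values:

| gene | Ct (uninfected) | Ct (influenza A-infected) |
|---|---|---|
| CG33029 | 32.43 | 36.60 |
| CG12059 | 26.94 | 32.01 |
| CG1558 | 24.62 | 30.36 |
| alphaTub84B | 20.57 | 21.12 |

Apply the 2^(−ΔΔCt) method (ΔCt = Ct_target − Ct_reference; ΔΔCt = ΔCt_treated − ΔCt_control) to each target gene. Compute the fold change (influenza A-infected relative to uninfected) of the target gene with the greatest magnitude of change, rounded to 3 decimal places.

0.027

CG33029: ΔΔCt = (36.60−21.12) − (32.43−20.57) = 15.48 − 11.86 = 3.62; fold change = 2^-3.62 = 0.081
CG12059: ΔΔCt = (32.01−21.12) − (26.94−20.57) = 10.89 − 6.37 = 4.52; fold change = 2^-4.52 = 0.044
CG1558: ΔΔCt = (30.36−21.12) − (24.62−20.57) = 9.24 − 4.05 = 5.19; fold change = 2^-5.19 = 0.027
CG1558 has the largest |ΔΔCt| = 5.19.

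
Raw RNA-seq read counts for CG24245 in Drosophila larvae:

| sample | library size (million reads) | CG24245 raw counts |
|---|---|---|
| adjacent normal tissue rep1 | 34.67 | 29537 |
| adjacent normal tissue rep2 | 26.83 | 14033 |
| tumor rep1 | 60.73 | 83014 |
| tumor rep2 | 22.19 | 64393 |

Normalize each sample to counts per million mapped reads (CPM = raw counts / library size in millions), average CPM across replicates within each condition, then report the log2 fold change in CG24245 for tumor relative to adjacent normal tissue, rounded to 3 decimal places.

1.634

CPM(adjacent normal tissue rep1) = 29537 / 34.67 = 851.9469
CPM(adjacent normal tissue rep2) = 14033 / 26.83 = 523.0339
CPM(tumor rep1) = 83014 / 60.73 = 1366.9356
CPM(tumor rep2) = 64393 / 22.19 = 2901.8927
mean CPM(adjacent normal tissue) = 687.4904; mean CPM(tumor) = 2134.4142
Fold change = 2134.4142 / 687.4904 = 3.10465
log2(3.10465) = 1.6344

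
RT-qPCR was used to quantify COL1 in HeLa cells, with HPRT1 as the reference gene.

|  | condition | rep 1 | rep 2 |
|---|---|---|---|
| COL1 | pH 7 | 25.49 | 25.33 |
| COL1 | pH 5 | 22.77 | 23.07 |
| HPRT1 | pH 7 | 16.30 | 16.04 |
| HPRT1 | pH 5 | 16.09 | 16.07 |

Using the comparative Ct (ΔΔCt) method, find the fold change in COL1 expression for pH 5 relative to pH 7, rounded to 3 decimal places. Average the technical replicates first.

Mean Ct: COL1 pH 7 25.410; COL1 pH 5 22.920; HPRT1 pH 7 16.170; HPRT1 pH 5 16.080
ΔCt(pH 7) = 25.410 − 16.170 = 9.240
ΔCt(pH 5) = 22.920 − 16.080 = 6.840
ΔΔCt = 6.840 − 9.240 = -2.400
Fold change = 2^(−(-2.400)) = 2^2.400 = 5.2780

5.278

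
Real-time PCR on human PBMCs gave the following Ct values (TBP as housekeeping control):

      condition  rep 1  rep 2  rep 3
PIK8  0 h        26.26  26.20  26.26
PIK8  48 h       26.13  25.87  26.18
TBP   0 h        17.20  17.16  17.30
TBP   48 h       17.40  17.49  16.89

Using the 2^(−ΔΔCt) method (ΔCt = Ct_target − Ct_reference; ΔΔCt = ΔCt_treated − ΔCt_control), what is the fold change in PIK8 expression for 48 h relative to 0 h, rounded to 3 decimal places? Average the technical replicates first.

1.165

Mean Ct: PIK8 0 h 26.240; PIK8 48 h 26.060; TBP 0 h 17.220; TBP 48 h 17.260
ΔCt(0 h) = 26.240 − 17.220 = 9.020
ΔCt(48 h) = 26.060 − 17.260 = 8.800
ΔΔCt = 8.800 − 9.020 = -0.220
Fold change = 2^(−(-0.220)) = 2^0.220 = 1.1647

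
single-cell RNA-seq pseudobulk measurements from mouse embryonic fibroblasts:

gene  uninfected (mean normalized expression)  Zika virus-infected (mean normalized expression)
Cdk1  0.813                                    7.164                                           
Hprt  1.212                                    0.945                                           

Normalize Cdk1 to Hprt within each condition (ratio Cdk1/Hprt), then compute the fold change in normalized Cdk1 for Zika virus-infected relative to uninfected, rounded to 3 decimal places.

11.301

Cdk1/Hprt (uninfected) = 0.813 / 1.212 = 0.67079
Cdk1/Hprt (Zika virus-infected) = 7.164 / 0.945 = 7.581
Fold change = 7.581 / 0.67079 = 11.3015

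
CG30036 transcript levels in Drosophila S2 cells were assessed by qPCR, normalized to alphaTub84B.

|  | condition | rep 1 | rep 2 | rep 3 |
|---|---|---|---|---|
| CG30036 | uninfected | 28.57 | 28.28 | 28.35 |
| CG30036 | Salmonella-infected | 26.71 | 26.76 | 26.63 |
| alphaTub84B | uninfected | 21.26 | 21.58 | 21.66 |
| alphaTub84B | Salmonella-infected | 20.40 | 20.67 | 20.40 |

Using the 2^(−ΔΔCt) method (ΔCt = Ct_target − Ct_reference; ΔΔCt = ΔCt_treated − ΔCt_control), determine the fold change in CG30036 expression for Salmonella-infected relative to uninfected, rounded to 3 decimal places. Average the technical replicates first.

1.613

Mean Ct: CG30036 uninfected 28.400; CG30036 Salmonella-infected 26.700; alphaTub84B uninfected 21.500; alphaTub84B Salmonella-infected 20.490
ΔCt(uninfected) = 28.400 − 21.500 = 6.900
ΔCt(Salmonella-infected) = 26.700 − 20.490 = 6.210
ΔΔCt = 6.210 − 6.900 = -0.690
Fold change = 2^(−(-0.690)) = 2^0.690 = 1.6133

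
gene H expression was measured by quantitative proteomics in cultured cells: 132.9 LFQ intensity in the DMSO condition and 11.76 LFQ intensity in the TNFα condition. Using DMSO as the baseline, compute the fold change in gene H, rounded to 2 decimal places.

Fold change = 11.76 / 132.9 = 0.088
gene H is downregulated.

0.09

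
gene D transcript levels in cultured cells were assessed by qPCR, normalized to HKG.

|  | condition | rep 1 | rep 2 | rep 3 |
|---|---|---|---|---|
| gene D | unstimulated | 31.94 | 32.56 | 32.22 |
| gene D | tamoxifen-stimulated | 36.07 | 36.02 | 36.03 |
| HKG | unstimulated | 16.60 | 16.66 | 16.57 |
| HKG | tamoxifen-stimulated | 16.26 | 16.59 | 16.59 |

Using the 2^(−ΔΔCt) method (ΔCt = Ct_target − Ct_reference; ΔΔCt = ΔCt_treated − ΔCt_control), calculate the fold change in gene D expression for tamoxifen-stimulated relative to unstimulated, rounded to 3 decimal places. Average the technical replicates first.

Mean Ct: gene D unstimulated 32.240; gene D tamoxifen-stimulated 36.040; HKG unstimulated 16.610; HKG tamoxifen-stimulated 16.480
ΔCt(unstimulated) = 32.240 − 16.610 = 15.630
ΔCt(tamoxifen-stimulated) = 36.040 − 16.480 = 19.560
ΔΔCt = 19.560 − 15.630 = 3.930
Fold change = 2^(−3.930) = 0.0656

0.066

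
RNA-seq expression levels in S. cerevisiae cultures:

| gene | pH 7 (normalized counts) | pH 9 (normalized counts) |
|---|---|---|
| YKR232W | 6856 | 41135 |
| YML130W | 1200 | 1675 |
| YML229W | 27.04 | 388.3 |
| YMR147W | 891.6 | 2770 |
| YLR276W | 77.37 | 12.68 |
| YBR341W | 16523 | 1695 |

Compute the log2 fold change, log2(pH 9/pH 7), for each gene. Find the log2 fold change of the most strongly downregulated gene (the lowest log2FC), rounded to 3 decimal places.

log2(41135/6856) = 2.585  (YKR232W)
log2(1675/1200) = 0.481  (YML130W)
log2(388.3/27.04) = 3.844  (YML229W)
log2(2770/891.6) = 1.635  (YMR147W)
log2(12.68/77.37) = -2.609  (YLR276W)
log2(1695/16523) = -3.285  (YBR341W)
YBR341W is most strongly downregulated.

-3.285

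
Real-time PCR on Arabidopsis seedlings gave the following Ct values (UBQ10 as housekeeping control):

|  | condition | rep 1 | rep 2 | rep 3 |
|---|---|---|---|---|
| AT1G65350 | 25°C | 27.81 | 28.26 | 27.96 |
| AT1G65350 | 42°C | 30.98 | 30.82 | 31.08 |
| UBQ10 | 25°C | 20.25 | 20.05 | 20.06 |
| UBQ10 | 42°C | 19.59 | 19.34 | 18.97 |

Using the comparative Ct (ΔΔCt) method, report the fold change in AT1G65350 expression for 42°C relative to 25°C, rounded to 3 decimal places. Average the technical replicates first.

0.073

Mean Ct: AT1G65350 25°C 28.010; AT1G65350 42°C 30.960; UBQ10 25°C 20.120; UBQ10 42°C 19.300
ΔCt(25°C) = 28.010 − 20.120 = 7.890
ΔCt(42°C) = 30.960 − 19.300 = 11.660
ΔΔCt = 11.660 − 7.890 = 3.770
Fold change = 2^(−3.770) = 0.0733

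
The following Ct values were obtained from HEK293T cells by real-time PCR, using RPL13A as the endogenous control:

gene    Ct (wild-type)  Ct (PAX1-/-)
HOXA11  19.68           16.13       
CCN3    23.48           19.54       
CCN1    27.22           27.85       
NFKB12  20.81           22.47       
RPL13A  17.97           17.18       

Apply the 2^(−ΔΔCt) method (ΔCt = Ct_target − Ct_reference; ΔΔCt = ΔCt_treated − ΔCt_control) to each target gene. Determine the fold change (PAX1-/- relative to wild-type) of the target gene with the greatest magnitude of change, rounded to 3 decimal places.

HOXA11: ΔΔCt = (16.13−17.18) − (19.68−17.97) = -1.05 − 1.71 = -2.76; fold change = 2^2.76 = 6.774
CCN3: ΔΔCt = (19.54−17.18) − (23.48−17.97) = 2.36 − 5.51 = -3.15; fold change = 2^3.15 = 8.877
CCN1: ΔΔCt = (27.85−17.18) − (27.22−17.97) = 10.67 − 9.25 = 1.42; fold change = 2^-1.42 = 0.374
NFKB12: ΔΔCt = (22.47−17.18) − (20.81−17.97) = 5.29 − 2.84 = 2.45; fold change = 2^-2.45 = 0.183
CCN3 has the largest |ΔΔCt| = 3.15.

8.877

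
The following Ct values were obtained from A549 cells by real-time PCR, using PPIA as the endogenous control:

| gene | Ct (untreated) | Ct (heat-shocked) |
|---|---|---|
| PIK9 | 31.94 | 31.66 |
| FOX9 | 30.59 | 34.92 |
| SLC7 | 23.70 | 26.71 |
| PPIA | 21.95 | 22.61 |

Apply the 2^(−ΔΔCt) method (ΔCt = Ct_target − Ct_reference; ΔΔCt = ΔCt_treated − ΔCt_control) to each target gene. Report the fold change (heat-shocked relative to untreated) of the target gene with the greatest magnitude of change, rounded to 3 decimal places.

PIK9: ΔΔCt = (31.66−22.61) − (31.94−21.95) = 9.05 − 9.99 = -0.94; fold change = 2^0.94 = 1.919
FOX9: ΔΔCt = (34.92−22.61) − (30.59−21.95) = 12.31 − 8.64 = 3.67; fold change = 2^-3.67 = 0.079
SLC7: ΔΔCt = (26.71−22.61) − (23.70−21.95) = 4.10 − 1.75 = 2.35; fold change = 2^-2.35 = 0.196
FOX9 has the largest |ΔΔCt| = 3.67.

0.079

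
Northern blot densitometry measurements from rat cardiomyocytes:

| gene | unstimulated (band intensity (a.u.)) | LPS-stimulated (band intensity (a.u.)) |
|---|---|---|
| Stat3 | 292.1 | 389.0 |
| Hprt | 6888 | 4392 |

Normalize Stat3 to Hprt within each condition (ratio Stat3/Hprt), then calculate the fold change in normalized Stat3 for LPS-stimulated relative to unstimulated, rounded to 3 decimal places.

2.089

Stat3/Hprt (unstimulated) = 292.1 / 6888 = 0.042407
Stat3/Hprt (LPS-stimulated) = 389.0 / 4392 = 0.08857
Fold change = 0.08857 / 0.042407 = 2.0886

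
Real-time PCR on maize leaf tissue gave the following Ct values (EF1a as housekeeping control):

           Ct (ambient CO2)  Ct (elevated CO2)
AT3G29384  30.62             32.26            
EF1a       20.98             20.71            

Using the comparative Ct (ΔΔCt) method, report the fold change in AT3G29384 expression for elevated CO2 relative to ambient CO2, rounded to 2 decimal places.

ΔCt(ambient CO2) = 30.620 − 20.980 = 9.640
ΔCt(elevated CO2) = 32.260 − 20.710 = 11.550
ΔΔCt = 11.550 − 9.640 = 1.910
Fold change = 2^(−1.910) = 0.266

0.27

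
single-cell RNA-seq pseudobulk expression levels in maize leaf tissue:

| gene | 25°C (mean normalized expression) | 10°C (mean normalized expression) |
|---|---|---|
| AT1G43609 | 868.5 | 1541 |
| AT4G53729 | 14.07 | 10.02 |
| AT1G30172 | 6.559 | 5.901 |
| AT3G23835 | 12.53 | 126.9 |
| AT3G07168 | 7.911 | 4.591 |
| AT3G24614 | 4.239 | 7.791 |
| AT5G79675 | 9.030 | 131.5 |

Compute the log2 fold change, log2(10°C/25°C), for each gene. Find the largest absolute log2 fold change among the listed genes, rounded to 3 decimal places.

log2(1541/868.5) = 0.827  (AT1G43609)
log2(10.02/14.07) = -0.490  (AT4G53729)
log2(5.901/6.559) = -0.153  (AT1G30172)
log2(126.9/12.53) = 3.340  (AT3G23835)
log2(4.591/7.911) = -0.785  (AT3G07168)
log2(7.791/4.239) = 0.878  (AT3G24614)
log2(131.5/9.030) = 3.864  (AT5G79675)
The largest magnitude belongs to AT5G79675.

3.864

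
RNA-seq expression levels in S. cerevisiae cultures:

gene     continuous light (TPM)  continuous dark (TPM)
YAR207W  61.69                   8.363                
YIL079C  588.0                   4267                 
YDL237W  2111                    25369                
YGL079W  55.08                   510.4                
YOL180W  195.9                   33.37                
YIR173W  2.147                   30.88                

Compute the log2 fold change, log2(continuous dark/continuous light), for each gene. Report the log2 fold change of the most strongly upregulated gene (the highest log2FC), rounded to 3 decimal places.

3.846

log2(8.363/61.69) = -2.883  (YAR207W)
log2(4267/588.0) = 2.859  (YIL079C)
log2(25369/2111) = 3.587  (YDL237W)
log2(510.4/55.08) = 3.212  (YGL079W)
log2(33.37/195.9) = -2.553  (YOL180W)
log2(30.88/2.147) = 3.846  (YIR173W)
YIR173W is most strongly upregulated.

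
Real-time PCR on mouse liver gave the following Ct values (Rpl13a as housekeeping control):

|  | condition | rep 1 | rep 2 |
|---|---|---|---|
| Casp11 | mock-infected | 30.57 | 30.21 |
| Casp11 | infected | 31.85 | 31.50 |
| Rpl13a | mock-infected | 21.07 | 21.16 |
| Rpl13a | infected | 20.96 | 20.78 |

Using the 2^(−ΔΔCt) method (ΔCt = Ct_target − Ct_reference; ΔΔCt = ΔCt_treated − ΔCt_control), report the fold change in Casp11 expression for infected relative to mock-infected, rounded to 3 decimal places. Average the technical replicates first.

Mean Ct: Casp11 mock-infected 30.390; Casp11 infected 31.675; Rpl13a mock-infected 21.115; Rpl13a infected 20.870
ΔCt(mock-infected) = 30.390 − 21.115 = 9.275
ΔCt(infected) = 31.675 − 20.870 = 10.805
ΔΔCt = 10.805 − 9.275 = 1.530
Fold change = 2^(−1.530) = 0.3463

0.346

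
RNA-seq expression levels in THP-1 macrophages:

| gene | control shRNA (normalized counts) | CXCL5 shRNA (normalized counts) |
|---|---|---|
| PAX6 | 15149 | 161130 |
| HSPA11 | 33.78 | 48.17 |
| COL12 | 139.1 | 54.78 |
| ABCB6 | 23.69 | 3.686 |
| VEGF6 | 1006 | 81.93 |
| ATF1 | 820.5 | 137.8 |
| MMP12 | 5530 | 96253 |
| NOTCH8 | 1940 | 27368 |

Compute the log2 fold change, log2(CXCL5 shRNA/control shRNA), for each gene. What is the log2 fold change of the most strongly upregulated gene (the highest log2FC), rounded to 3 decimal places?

log2(161130/15149) = 3.411  (PAX6)
log2(48.17/33.78) = 0.512  (HSPA11)
log2(54.78/139.1) = -1.344  (COL12)
log2(3.686/23.69) = -2.684  (ABCB6)
log2(81.93/1006) = -3.618  (VEGF6)
log2(137.8/820.5) = -2.574  (ATF1)
log2(96253/5530) = 4.121  (MMP12)
log2(27368/1940) = 3.818  (NOTCH8)
MMP12 is most strongly upregulated.

4.121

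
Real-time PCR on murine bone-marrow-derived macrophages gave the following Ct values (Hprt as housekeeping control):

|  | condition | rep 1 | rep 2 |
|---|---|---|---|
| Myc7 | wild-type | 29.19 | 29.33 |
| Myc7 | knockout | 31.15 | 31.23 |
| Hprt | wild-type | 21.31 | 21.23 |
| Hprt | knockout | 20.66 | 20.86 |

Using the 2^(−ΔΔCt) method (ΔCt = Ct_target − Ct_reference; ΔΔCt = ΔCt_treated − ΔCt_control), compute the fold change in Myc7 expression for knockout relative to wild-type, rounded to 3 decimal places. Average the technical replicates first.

Mean Ct: Myc7 wild-type 29.260; Myc7 knockout 31.190; Hprt wild-type 21.270; Hprt knockout 20.760
ΔCt(wild-type) = 29.260 − 21.270 = 7.990
ΔCt(knockout) = 31.190 − 20.760 = 10.430
ΔΔCt = 10.430 − 7.990 = 2.440
Fold change = 2^(−2.440) = 0.1843

0.184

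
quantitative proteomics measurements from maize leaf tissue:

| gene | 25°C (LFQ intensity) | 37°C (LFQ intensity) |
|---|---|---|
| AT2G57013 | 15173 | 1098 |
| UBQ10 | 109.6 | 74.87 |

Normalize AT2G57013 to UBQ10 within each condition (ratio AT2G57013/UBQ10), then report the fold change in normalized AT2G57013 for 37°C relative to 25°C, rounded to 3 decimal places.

AT2G57013/UBQ10 (25°C) = 15173 / 109.6 = 138.44
AT2G57013/UBQ10 (37°C) = 1098 / 74.87 = 14.665
Fold change = 14.665 / 138.44 = 0.1059

0.106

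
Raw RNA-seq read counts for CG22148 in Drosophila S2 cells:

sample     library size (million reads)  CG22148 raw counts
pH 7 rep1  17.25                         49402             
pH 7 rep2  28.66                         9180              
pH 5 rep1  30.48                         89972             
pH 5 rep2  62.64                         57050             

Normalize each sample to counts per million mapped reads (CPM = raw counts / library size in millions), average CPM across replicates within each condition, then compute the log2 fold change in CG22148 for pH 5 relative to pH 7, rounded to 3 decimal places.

0.279

CPM(pH 7 rep1) = 49402 / 17.25 = 2863.8841
CPM(pH 7 rep2) = 9180 / 28.66 = 320.3070
CPM(pH 5 rep1) = 89972 / 30.48 = 2951.8373
CPM(pH 5 rep2) = 57050 / 62.64 = 910.7599
mean CPM(pH 7) = 1592.0956; mean CPM(pH 5) = 1931.2986
Fold change = 1931.2986 / 1592.0956 = 1.21305
log2(1.21305) = 0.2786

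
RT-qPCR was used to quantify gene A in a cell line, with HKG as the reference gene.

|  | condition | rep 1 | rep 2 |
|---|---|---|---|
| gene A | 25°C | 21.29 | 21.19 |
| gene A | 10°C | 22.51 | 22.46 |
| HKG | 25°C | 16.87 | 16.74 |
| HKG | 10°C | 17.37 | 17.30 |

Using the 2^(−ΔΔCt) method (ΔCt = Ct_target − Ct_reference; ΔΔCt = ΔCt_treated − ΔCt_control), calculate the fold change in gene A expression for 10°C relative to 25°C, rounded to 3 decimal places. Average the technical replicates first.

0.609

Mean Ct: gene A 25°C 21.240; gene A 10°C 22.485; HKG 25°C 16.805; HKG 10°C 17.335
ΔCt(25°C) = 21.240 − 16.805 = 4.435
ΔCt(10°C) = 22.485 − 17.335 = 5.150
ΔΔCt = 5.150 − 4.435 = 0.715
Fold change = 2^(−0.715) = 0.6092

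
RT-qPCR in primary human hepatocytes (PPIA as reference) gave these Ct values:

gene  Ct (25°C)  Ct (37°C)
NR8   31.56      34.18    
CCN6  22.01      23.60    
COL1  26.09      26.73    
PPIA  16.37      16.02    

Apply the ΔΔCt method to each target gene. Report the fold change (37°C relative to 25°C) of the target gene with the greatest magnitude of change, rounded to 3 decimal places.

NR8: ΔΔCt = (34.18−16.02) − (31.56−16.37) = 18.16 − 15.19 = 2.97; fold change = 2^-2.97 = 0.128
CCN6: ΔΔCt = (23.60−16.02) − (22.01−16.37) = 7.58 − 5.64 = 1.94; fold change = 2^-1.94 = 0.261
COL1: ΔΔCt = (26.73−16.02) − (26.09−16.37) = 10.71 − 9.72 = 0.99; fold change = 2^-0.99 = 0.503
NR8 has the largest |ΔΔCt| = 2.97.

0.128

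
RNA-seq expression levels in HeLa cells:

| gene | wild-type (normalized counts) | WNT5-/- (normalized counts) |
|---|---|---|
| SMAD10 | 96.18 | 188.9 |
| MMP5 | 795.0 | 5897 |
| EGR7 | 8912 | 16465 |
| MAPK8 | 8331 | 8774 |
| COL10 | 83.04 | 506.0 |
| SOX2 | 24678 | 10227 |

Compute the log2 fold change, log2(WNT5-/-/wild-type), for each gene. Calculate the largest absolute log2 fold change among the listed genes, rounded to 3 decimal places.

2.891

log2(188.9/96.18) = 0.974  (SMAD10)
log2(5897/795.0) = 2.891  (MMP5)
log2(16465/8912) = 0.886  (EGR7)
log2(8774/8331) = 0.075  (MAPK8)
log2(506.0/83.04) = 2.607  (COL10)
log2(10227/24678) = -1.271  (SOX2)
The largest magnitude belongs to MMP5.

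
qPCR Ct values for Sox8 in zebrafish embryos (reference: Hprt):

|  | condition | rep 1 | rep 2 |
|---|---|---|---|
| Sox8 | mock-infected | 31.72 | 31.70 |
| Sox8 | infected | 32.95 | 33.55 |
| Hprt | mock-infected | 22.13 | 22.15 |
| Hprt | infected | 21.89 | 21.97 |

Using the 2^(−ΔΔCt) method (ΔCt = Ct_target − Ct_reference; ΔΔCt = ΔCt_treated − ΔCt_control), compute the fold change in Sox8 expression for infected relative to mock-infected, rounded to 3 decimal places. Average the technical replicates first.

0.297

Mean Ct: Sox8 mock-infected 31.710; Sox8 infected 33.250; Hprt mock-infected 22.140; Hprt infected 21.930
ΔCt(mock-infected) = 31.710 − 22.140 = 9.570
ΔCt(infected) = 33.250 − 21.930 = 11.320
ΔΔCt = 11.320 − 9.570 = 1.750
Fold change = 2^(−1.750) = 0.2973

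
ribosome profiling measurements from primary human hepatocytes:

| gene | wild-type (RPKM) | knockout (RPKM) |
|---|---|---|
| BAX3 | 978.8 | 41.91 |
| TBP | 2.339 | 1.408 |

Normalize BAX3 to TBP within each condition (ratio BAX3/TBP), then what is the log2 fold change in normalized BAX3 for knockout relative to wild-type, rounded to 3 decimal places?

-3.813

BAX3/TBP (wild-type) = 978.8 / 2.339 = 418.47
BAX3/TBP (knockout) = 41.91 / 1.408 = 29.766
Fold change = 29.766 / 418.47 = 0.0711
log2(0.0711) = -3.8134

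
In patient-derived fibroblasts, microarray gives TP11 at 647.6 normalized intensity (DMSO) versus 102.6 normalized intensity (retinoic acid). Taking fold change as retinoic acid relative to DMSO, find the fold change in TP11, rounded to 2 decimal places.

Fold change = 102.6 / 647.6 = 0.158
TP11 is downregulated.

0.16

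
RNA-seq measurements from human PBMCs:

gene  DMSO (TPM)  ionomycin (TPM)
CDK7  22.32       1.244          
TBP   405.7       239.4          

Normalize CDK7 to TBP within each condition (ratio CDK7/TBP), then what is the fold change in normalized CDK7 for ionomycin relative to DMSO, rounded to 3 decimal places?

CDK7/TBP (DMSO) = 22.32 / 405.7 = 0.055016
CDK7/TBP (ionomycin) = 1.244 / 239.4 = 0.0051963
Fold change = 0.0051963 / 0.055016 = 0.0945

0.094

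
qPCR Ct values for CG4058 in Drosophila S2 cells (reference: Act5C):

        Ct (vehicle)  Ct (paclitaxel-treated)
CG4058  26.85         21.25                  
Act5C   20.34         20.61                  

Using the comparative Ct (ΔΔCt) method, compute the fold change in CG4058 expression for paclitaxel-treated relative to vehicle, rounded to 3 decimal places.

58.485

ΔCt(vehicle) = 26.850 − 20.340 = 6.510
ΔCt(paclitaxel-treated) = 21.250 − 20.610 = 0.640
ΔΔCt = 0.640 − 6.510 = -5.870
Fold change = 2^(−(-5.870)) = 2^5.870 = 58.4852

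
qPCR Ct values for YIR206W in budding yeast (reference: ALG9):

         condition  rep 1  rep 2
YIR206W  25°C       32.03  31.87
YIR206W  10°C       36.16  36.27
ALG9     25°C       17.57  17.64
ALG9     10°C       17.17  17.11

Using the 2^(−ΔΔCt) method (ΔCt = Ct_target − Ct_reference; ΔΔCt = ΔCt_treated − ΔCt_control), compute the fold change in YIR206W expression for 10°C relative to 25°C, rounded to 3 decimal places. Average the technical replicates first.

Mean Ct: YIR206W 25°C 31.950; YIR206W 10°C 36.215; ALG9 25°C 17.605; ALG9 10°C 17.140
ΔCt(25°C) = 31.950 − 17.605 = 14.345
ΔCt(10°C) = 36.215 − 17.140 = 19.075
ΔΔCt = 19.075 − 14.345 = 4.730
Fold change = 2^(−4.730) = 0.0377

0.038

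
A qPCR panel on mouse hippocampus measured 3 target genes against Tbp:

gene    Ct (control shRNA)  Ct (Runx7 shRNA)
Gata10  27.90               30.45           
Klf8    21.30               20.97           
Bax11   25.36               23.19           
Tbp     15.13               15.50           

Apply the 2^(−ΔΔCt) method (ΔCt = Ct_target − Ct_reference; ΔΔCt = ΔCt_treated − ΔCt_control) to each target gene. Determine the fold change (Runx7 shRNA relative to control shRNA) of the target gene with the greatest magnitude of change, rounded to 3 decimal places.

Gata10: ΔΔCt = (30.45−15.50) − (27.90−15.13) = 14.95 − 12.77 = 2.18; fold change = 2^-2.18 = 0.221
Klf8: ΔΔCt = (20.97−15.50) − (21.30−15.13) = 5.47 − 6.17 = -0.70; fold change = 2^0.70 = 1.625
Bax11: ΔΔCt = (23.19−15.50) − (25.36−15.13) = 7.69 − 10.23 = -2.54; fold change = 2^2.54 = 5.816
Bax11 has the largest |ΔΔCt| = 2.54.

5.816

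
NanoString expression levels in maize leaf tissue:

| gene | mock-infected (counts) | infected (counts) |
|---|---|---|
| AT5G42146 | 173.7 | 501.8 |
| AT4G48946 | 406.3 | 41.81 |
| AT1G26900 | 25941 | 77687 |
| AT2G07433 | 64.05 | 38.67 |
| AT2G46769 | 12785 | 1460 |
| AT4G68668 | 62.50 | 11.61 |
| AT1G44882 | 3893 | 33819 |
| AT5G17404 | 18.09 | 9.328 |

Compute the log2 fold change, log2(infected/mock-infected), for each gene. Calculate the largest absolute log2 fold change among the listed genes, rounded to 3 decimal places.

log2(501.8/173.7) = 1.531  (AT5G42146)
log2(41.81/406.3) = -3.281  (AT4G48946)
log2(77687/25941) = 1.582  (AT1G26900)
log2(38.67/64.05) = -0.728  (AT2G07433)
log2(1460/12785) = -3.130  (AT2G46769)
log2(11.61/62.50) = -2.428  (AT4G68668)
log2(33819/3893) = 3.119  (AT1G44882)
log2(9.328/18.09) = -0.956  (AT5G17404)
The largest magnitude belongs to AT4G48946.

3.281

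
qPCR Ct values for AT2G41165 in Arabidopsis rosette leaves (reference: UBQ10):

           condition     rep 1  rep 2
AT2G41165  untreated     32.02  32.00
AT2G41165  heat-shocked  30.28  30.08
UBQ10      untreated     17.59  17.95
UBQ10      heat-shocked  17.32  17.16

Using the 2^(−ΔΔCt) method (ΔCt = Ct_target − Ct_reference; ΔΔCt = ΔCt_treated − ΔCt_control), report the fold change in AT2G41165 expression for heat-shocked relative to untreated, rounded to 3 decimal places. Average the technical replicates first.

Mean Ct: AT2G41165 untreated 32.010; AT2G41165 heat-shocked 30.180; UBQ10 untreated 17.770; UBQ10 heat-shocked 17.240
ΔCt(untreated) = 32.010 − 17.770 = 14.240
ΔCt(heat-shocked) = 30.180 − 17.240 = 12.940
ΔΔCt = 12.940 − 14.240 = -1.300
Fold change = 2^(−(-1.300)) = 2^1.300 = 2.4623

2.462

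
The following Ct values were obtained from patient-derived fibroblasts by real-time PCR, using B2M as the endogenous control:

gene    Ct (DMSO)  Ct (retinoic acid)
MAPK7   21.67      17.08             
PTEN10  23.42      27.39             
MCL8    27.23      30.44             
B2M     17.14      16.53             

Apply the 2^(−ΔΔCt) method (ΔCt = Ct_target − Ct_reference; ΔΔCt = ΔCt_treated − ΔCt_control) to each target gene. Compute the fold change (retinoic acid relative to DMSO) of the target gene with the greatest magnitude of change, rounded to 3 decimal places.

0.042

MAPK7: ΔΔCt = (17.08−16.53) − (21.67−17.14) = 0.55 − 4.53 = -3.98; fold change = 2^3.98 = 15.780
PTEN10: ΔΔCt = (27.39−16.53) − (23.42−17.14) = 10.86 − 6.28 = 4.58; fold change = 2^-4.58 = 0.042
MCL8: ΔΔCt = (30.44−16.53) − (27.23−17.14) = 13.91 − 10.09 = 3.82; fold change = 2^-3.82 = 0.071
PTEN10 has the largest |ΔΔCt| = 4.58.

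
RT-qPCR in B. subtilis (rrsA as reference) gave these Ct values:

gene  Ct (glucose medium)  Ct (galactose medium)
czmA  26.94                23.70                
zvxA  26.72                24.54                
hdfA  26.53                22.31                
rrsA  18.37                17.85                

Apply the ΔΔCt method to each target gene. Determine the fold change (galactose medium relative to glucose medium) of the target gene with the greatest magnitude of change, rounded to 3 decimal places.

czmA: ΔΔCt = (23.70−17.85) − (26.94−18.37) = 5.85 − 8.57 = -2.72; fold change = 2^2.72 = 6.589
zvxA: ΔΔCt = (24.54−17.85) − (26.72−18.37) = 6.69 − 8.35 = -1.66; fold change = 2^1.66 = 3.160
hdfA: ΔΔCt = (22.31−17.85) − (26.53−18.37) = 4.46 − 8.16 = -3.70; fold change = 2^3.70 = 12.996
hdfA has the largest |ΔΔCt| = 3.70.

12.996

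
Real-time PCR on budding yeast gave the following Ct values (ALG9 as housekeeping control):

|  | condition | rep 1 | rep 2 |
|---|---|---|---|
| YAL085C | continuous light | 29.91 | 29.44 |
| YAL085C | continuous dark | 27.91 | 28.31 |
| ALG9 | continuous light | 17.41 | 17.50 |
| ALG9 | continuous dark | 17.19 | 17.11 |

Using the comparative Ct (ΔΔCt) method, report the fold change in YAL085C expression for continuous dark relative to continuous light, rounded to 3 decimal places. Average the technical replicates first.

Mean Ct: YAL085C continuous light 29.675; YAL085C continuous dark 28.110; ALG9 continuous light 17.455; ALG9 continuous dark 17.150
ΔCt(continuous light) = 29.675 − 17.455 = 12.220
ΔCt(continuous dark) = 28.110 − 17.150 = 10.960
ΔΔCt = 10.960 − 12.220 = -1.260
Fold change = 2^(−(-1.260)) = 2^1.260 = 2.3950

2.395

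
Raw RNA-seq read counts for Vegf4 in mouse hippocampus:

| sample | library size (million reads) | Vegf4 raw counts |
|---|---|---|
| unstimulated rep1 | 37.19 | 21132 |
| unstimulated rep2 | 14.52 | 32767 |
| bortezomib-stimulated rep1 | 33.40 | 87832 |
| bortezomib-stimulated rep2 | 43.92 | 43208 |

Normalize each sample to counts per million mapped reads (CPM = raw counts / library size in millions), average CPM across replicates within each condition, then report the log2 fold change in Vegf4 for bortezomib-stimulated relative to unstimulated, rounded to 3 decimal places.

0.355

CPM(unstimulated rep1) = 21132 / 37.19 = 568.2173
CPM(unstimulated rep2) = 32767 / 14.52 = 2256.6804
CPM(bortezomib-stimulated rep1) = 87832 / 33.40 = 2629.7006
CPM(bortezomib-stimulated rep2) = 43208 / 43.92 = 983.7887
mean CPM(unstimulated) = 1412.4489; mean CPM(bortezomib-stimulated) = 1806.7447
Fold change = 1806.7447 / 1412.4489 = 1.27916
log2(1.27916) = 0.3552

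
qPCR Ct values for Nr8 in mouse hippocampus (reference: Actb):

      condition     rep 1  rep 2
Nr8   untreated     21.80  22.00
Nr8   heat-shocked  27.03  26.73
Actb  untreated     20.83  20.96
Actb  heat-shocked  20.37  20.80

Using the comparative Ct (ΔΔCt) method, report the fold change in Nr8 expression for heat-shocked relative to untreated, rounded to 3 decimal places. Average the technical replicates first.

0.026

Mean Ct: Nr8 untreated 21.900; Nr8 heat-shocked 26.880; Actb untreated 20.895; Actb heat-shocked 20.585
ΔCt(untreated) = 21.900 − 20.895 = 1.005
ΔCt(heat-shocked) = 26.880 − 20.585 = 6.295
ΔΔCt = 6.295 − 1.005 = 5.290
Fold change = 2^(−5.290) = 0.0256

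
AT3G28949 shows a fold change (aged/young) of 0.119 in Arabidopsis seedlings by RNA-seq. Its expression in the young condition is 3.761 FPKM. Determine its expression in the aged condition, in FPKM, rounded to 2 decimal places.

0.45

aged expression = 3.761 × 0.119 = 0.45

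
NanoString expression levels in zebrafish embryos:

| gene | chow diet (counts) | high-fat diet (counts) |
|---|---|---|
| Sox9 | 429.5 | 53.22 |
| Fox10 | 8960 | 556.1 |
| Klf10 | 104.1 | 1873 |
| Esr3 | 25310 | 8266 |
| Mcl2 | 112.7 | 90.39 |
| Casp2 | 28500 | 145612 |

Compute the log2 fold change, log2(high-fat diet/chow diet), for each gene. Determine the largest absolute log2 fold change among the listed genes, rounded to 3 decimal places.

4.169

log2(53.22/429.5) = -3.013  (Sox9)
log2(556.1/8960) = -4.010  (Fox10)
log2(1873/104.1) = 4.169  (Klf10)
log2(8266/25310) = -1.614  (Esr3)
log2(90.39/112.7) = -0.318  (Mcl2)
log2(145612/28500) = 2.353  (Casp2)
The largest magnitude belongs to Klf10.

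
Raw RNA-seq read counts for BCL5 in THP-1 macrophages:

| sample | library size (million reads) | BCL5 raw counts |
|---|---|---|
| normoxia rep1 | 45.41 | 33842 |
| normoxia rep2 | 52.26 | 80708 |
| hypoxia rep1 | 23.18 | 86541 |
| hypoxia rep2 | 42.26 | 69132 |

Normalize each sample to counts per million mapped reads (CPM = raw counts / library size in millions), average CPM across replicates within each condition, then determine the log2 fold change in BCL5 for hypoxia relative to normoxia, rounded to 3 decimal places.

1.230

CPM(normoxia rep1) = 33842 / 45.41 = 745.2543
CPM(normoxia rep2) = 80708 / 52.26 = 1544.3551
CPM(hypoxia rep1) = 86541 / 23.18 = 3733.4340
CPM(hypoxia rep2) = 69132 / 42.26 = 1635.8732
mean CPM(normoxia) = 1144.8047; mean CPM(hypoxia) = 2684.6536
Fold change = 2684.6536 / 1144.8047 = 2.34508
log2(2.34508) = 1.2296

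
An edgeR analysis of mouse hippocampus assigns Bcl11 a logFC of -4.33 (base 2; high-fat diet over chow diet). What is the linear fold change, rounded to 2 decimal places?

0.05

Fold change = 2^(-4.33) = 0.050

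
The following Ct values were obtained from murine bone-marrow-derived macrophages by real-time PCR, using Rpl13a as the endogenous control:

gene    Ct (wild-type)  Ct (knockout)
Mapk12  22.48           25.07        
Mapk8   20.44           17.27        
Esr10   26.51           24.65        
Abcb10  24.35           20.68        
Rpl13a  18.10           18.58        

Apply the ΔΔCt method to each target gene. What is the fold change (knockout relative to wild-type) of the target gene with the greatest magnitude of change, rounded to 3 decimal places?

17.753

Mapk12: ΔΔCt = (25.07−18.58) − (22.48−18.10) = 6.49 − 4.38 = 2.11; fold change = 2^-2.11 = 0.232
Mapk8: ΔΔCt = (17.27−18.58) − (20.44−18.10) = -1.31 − 2.34 = -3.65; fold change = 2^3.65 = 12.553
Esr10: ΔΔCt = (24.65−18.58) − (26.51−18.10) = 6.07 − 8.41 = -2.34; fold change = 2^2.34 = 5.063
Abcb10: ΔΔCt = (20.68−18.58) − (24.35−18.10) = 2.10 − 6.25 = -4.15; fold change = 2^4.15 = 17.753
Abcb10 has the largest |ΔΔCt| = 4.15.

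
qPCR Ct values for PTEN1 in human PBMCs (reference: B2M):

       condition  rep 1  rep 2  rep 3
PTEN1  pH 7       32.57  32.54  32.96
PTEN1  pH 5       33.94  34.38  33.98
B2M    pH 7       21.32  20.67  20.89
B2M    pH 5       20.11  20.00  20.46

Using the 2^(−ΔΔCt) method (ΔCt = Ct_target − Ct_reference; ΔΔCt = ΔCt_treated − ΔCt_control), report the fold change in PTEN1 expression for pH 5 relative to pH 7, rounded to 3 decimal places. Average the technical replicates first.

Mean Ct: PTEN1 pH 7 32.690; PTEN1 pH 5 34.100; B2M pH 7 20.960; B2M pH 5 20.190
ΔCt(pH 7) = 32.690 − 20.960 = 11.730
ΔCt(pH 5) = 34.100 − 20.190 = 13.910
ΔΔCt = 13.910 − 11.730 = 2.180
Fold change = 2^(−2.180) = 0.2207

0.221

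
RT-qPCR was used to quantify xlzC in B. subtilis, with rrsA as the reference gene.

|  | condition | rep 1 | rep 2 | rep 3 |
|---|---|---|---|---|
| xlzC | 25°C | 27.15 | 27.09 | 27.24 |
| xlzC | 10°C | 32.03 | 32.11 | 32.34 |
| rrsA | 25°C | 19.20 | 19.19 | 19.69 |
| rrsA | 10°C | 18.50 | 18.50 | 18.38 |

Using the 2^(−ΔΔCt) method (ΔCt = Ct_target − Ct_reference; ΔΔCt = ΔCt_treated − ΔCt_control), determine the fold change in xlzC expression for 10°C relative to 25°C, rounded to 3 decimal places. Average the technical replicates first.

Mean Ct: xlzC 25°C 27.160; xlzC 10°C 32.160; rrsA 25°C 19.360; rrsA 10°C 18.460
ΔCt(25°C) = 27.160 − 19.360 = 7.800
ΔCt(10°C) = 32.160 − 18.460 = 13.700
ΔΔCt = 13.700 − 7.800 = 5.900
Fold change = 2^(−5.900) = 0.0167

0.017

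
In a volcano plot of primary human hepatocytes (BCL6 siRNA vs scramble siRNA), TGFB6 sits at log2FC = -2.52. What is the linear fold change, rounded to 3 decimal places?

Fold change = 2^(-2.52) = 0.1743

0.174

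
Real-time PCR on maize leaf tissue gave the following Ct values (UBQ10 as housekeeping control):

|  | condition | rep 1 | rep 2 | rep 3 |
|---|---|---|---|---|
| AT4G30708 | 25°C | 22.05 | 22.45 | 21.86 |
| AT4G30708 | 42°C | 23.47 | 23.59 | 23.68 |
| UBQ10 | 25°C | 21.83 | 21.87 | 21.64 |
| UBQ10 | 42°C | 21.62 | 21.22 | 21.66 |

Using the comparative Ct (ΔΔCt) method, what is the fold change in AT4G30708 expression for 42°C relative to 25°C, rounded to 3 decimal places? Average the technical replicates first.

Mean Ct: AT4G30708 25°C 22.120; AT4G30708 42°C 23.580; UBQ10 25°C 21.780; UBQ10 42°C 21.500
ΔCt(25°C) = 22.120 − 21.780 = 0.340
ΔCt(42°C) = 23.580 − 21.500 = 2.080
ΔΔCt = 2.080 − 0.340 = 1.740
Fold change = 2^(−1.740) = 0.2994

0.299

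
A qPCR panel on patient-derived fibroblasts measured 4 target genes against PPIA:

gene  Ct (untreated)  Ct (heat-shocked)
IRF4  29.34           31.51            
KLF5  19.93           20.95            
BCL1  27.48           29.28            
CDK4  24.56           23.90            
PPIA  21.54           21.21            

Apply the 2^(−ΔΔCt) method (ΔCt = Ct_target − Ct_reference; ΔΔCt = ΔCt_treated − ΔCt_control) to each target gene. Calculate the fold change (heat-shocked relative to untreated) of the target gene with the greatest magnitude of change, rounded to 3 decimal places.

IRF4: ΔΔCt = (31.51−21.21) − (29.34−21.54) = 10.30 − 7.80 = 2.50; fold change = 2^-2.50 = 0.177
KLF5: ΔΔCt = (20.95−21.21) − (19.93−21.54) = -0.26 − (-1.61) = 1.35; fold change = 2^-1.35 = 0.392
BCL1: ΔΔCt = (29.28−21.21) − (27.48−21.54) = 8.07 − 5.94 = 2.13; fold change = 2^-2.13 = 0.228
CDK4: ΔΔCt = (23.90−21.21) − (24.56−21.54) = 2.69 − 3.02 = -0.33; fold change = 2^0.33 = 1.257
IRF4 has the largest |ΔΔCt| = 2.50.

0.177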